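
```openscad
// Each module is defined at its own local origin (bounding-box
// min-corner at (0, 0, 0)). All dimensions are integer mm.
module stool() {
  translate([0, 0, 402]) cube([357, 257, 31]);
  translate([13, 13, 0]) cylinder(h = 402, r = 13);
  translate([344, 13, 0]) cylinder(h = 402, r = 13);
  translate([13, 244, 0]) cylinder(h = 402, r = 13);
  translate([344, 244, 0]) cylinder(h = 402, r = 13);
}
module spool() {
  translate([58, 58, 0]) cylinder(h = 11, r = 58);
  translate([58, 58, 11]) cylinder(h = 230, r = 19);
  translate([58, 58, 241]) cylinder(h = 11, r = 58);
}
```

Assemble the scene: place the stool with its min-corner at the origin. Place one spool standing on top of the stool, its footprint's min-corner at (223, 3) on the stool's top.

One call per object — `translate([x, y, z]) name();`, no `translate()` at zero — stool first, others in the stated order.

stool();
translate([223, 3, 433]) spool();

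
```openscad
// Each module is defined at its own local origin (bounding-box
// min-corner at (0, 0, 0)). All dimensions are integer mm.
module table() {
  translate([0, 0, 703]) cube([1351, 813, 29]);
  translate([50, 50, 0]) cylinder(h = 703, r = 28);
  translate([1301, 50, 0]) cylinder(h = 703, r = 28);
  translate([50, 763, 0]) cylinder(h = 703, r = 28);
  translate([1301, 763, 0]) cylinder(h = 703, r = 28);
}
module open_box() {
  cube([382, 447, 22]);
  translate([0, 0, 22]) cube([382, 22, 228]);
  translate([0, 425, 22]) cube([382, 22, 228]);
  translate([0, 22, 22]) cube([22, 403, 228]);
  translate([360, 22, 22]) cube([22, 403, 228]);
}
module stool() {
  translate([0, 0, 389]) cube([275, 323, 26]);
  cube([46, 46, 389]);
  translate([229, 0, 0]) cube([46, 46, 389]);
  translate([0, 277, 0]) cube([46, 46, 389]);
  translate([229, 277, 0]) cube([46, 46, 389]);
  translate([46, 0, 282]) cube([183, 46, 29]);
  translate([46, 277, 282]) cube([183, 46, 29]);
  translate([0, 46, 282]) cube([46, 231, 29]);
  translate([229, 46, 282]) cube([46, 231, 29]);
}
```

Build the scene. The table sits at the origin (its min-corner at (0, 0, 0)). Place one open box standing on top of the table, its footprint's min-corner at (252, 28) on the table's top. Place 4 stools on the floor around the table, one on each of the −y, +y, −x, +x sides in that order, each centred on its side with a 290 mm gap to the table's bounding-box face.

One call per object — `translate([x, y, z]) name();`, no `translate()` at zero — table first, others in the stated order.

table();
translate([252, 28, 732]) open_box();
translate([538, -613, 0]) stool();
translate([538, 1103, 0]) stool();
translate([-565, 245, 0]) stool();
translate([1641, 245, 0]) stool();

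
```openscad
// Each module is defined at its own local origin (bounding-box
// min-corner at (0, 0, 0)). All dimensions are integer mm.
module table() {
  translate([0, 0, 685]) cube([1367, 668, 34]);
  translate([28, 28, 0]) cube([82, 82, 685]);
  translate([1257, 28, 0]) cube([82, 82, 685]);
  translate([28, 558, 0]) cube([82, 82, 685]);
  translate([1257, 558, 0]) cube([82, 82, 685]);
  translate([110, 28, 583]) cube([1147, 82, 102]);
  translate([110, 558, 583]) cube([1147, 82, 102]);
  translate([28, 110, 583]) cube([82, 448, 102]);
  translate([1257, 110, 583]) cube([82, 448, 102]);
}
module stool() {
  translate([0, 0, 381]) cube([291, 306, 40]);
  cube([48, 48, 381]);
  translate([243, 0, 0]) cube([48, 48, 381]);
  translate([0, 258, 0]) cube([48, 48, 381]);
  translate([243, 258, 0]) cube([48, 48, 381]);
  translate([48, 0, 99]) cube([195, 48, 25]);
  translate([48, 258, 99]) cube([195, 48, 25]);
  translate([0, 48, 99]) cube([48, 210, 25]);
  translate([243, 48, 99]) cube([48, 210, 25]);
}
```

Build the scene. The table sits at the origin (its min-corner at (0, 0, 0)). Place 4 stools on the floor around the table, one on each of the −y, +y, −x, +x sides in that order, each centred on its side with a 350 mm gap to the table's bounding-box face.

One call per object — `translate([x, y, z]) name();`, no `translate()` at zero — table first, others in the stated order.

table();
translate([538, -656, 0]) stool();
translate([538, 1018, 0]) stool();
translate([-641, 181, 0]) stool();
translate([1717, 181, 0]) stool();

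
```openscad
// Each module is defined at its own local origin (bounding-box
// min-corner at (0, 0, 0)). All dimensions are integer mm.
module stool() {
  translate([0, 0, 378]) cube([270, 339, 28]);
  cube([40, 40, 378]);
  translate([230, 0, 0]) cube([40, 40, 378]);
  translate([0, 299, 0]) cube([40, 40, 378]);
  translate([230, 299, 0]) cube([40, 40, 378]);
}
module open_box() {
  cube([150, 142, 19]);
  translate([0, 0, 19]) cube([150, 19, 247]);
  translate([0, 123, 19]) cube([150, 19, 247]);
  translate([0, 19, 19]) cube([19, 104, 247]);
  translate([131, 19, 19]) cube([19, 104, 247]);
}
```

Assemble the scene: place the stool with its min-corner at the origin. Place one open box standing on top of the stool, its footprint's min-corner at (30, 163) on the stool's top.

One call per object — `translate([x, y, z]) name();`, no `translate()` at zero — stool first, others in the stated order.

stool();
translate([30, 163, 406]) open_box();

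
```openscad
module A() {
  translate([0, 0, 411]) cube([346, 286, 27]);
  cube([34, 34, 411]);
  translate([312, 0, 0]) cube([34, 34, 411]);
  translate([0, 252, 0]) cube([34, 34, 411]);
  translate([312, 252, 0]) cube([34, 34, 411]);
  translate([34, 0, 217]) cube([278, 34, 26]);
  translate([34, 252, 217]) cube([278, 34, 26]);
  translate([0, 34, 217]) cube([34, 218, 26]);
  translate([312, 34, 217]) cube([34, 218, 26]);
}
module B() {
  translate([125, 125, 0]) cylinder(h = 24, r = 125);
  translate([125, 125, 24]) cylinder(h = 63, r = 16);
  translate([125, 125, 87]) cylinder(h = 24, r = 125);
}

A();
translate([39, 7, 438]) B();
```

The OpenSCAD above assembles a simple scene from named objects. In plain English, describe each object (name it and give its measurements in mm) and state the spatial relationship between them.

A is a four-legged stool. The seat is 346×286 mm, 27 mm thick, top at z = 438 mm. It stands on four square legs, each 34×34 mm in cross-section, from z = 0 to the seat underside, each flush with a corner of the seat. Four stretchers, 34 mm wide and 26 mm tall, connect adjacent legs with their undersides at z = 217 mm, each running between the inner faces of the legs it joins and aligned with the legs' outer faces on the other axis.

B is a spool: two coaxial disc flanges of radius 125 mm and thickness 24 mm, joined by a core cylinder of radius 16 mm and height 63 mm. The lower flange rests on z = 0 and the three cylinders share a vertical axis.

The spool is on top of the stool.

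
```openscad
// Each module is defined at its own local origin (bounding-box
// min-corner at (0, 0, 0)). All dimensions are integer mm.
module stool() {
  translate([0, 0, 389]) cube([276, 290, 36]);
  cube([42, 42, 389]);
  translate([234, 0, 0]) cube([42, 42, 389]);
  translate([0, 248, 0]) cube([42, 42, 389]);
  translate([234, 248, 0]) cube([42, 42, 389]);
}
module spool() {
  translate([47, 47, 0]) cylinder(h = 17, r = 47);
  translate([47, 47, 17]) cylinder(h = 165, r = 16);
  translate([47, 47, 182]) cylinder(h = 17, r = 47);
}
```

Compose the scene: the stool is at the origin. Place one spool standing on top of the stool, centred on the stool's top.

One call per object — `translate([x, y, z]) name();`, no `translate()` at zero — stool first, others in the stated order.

stool();
translate([91, 98, 425]) spool();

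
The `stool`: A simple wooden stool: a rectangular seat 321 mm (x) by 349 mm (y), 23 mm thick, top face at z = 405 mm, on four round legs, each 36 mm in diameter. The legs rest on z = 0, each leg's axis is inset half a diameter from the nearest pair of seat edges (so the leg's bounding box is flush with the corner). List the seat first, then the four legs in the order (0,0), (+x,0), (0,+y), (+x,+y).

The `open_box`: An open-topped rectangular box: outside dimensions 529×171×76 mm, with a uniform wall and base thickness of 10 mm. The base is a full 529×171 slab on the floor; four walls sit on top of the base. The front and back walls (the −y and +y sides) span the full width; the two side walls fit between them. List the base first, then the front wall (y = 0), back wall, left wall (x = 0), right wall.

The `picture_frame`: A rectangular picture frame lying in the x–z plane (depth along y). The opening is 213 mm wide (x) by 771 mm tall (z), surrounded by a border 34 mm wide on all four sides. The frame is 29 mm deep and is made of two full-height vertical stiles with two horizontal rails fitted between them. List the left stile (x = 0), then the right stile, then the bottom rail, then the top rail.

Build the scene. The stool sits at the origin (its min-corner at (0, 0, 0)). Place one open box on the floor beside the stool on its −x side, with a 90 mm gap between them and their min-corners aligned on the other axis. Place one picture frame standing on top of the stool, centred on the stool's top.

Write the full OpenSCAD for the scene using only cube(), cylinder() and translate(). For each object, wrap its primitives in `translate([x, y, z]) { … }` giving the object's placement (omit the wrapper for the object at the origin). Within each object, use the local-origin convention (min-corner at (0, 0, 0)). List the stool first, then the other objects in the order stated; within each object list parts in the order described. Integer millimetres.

translate([0, 0, 382]) cube([321, 349, 23]);
translate([18, 18, 0]) cylinder(h = 382, r = 18);
translate([303, 18, 0]) cylinder(h = 382, r = 18);
translate([18, 331, 0]) cylinder(h = 382, r = 18);
translate([303, 331, 0]) cylinder(h = 382, r = 18);
translate([-619, 0, 0]) {
  cube([529, 171, 10]);
  translate([0, 0, 10]) cube([529, 10, 66]);
  translate([0, 161, 10]) cube([529, 10, 66]);
  translate([0, 10, 10]) cube([10, 151, 66]);
  translate([519, 10, 10]) cube([10, 151, 66]);
}
translate([20, 160, 405]) {
  cube([34, 29, 839]);
  translate([247, 0, 0]) cube([34, 29, 839]);
  translate([34, 0, 0]) cube([213, 29, 34]);
  translate([34, 0, 805]) cube([213, 29, 34]);
}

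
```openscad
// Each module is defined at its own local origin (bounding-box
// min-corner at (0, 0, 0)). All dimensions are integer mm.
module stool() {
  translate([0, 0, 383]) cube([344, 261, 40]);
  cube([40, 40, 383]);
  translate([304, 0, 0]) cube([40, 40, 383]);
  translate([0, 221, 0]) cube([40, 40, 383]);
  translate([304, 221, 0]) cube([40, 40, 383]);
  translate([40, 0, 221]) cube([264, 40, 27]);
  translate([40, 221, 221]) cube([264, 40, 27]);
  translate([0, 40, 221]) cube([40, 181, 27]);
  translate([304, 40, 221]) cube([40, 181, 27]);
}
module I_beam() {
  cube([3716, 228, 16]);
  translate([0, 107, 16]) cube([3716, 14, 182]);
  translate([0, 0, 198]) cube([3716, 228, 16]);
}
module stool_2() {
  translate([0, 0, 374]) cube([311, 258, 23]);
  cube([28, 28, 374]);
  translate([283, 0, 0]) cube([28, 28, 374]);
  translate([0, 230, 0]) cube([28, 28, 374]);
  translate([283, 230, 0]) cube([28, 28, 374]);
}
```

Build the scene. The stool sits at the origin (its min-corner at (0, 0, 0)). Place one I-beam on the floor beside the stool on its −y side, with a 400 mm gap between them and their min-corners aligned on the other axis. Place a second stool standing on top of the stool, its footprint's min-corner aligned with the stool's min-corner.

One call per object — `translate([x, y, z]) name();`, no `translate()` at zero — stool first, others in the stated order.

stool();
translate([0, -628, 0]) I_beam();
translate([0, 0, 423]) stool_2();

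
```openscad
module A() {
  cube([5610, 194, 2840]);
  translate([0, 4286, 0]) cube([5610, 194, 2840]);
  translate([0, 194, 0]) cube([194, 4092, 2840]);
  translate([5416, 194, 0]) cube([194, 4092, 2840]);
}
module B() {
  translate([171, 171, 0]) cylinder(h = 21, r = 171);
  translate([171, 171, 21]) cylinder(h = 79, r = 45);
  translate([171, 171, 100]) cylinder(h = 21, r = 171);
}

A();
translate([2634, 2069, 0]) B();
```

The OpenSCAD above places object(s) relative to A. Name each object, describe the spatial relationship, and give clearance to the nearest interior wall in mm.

Clearances: x = 2440, y = 1875; minimum 1875 mm.

A is a house frame. B is a spool. The spool sits inside the house frame, centred. The clearance to the nearest interior wall is 1875 mm.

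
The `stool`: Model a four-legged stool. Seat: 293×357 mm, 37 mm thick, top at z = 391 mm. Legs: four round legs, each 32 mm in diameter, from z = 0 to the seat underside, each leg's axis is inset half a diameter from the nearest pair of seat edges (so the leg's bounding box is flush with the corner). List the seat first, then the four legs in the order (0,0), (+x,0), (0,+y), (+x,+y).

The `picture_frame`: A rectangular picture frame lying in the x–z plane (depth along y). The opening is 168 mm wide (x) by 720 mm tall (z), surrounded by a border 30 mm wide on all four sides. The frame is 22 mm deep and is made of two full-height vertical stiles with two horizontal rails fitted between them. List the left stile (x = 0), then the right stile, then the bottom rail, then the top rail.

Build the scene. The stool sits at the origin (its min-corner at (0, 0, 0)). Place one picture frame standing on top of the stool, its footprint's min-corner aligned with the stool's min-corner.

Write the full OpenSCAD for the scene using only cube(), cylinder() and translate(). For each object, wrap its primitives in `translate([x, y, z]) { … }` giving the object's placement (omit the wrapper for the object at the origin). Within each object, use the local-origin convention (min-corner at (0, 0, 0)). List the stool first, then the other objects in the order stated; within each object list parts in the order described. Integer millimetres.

translate([0, 0, 354]) cube([293, 357, 37]);
translate([16, 16, 0]) cylinder(h = 354, r = 16);
translate([277, 16, 0]) cylinder(h = 354, r = 16);
translate([16, 341, 0]) cylinder(h = 354, r = 16);
translate([277, 341, 0]) cylinder(h = 354, r = 16);
translate([0, 0, 391]) {
  cube([30, 22, 780]);
  translate([198, 0, 0]) cube([30, 22, 780]);
  translate([30, 0, 0]) cube([168, 22, 30]);
  translate([30, 0, 750]) cube([168, 22, 30]);
}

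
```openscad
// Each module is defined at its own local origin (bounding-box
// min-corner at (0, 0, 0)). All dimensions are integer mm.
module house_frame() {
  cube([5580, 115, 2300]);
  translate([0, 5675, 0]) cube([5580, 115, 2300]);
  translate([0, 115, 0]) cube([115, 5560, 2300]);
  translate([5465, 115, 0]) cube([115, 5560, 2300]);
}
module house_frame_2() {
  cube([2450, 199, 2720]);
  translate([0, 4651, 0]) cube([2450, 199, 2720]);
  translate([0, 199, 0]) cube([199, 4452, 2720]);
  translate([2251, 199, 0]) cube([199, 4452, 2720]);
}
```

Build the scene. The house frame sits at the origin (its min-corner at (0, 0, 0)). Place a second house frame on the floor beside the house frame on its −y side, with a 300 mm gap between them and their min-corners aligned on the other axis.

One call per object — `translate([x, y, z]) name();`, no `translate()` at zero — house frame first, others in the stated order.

house_frame();
translate([0, -5150, 0]) house_frame_2();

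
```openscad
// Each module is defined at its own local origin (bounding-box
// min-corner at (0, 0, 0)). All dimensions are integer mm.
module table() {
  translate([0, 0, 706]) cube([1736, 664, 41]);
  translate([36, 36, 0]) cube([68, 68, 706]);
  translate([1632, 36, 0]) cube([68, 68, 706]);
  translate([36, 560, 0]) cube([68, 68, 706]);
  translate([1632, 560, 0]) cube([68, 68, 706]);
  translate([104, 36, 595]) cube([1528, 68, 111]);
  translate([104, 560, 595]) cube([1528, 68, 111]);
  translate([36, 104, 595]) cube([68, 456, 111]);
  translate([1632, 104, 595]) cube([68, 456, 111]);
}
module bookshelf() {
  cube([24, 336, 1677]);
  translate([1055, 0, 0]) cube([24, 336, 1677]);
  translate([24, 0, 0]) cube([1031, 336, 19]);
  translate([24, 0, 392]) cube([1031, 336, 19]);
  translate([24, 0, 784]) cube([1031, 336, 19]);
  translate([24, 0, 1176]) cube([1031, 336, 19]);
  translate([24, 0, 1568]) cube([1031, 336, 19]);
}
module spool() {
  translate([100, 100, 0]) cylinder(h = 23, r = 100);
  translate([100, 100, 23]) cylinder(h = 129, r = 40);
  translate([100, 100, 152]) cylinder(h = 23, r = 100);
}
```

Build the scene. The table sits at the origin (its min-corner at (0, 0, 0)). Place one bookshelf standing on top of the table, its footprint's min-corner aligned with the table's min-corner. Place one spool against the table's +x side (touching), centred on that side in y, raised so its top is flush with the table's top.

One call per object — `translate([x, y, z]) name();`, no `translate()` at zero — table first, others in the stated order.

table();
translate([0, 0, 747]) bookshelf();
translate([1736, 232, 572]) spool();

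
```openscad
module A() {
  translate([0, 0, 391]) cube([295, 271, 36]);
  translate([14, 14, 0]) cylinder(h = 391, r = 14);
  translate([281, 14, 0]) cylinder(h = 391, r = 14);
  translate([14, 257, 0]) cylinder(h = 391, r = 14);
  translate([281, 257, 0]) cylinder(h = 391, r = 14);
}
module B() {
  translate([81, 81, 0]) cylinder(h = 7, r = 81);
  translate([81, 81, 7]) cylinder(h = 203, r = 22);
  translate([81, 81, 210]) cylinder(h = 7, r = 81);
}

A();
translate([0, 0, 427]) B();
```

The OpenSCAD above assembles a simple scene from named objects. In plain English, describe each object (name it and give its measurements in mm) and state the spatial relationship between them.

A is a four-legged stool. The seat is 295×271 mm, 36 mm thick, top at z = 427 mm. It stands on four round legs, each 28 mm in diameter, from z = 0 to the seat underside, each leg's axis is inset half a diameter from the nearest pair of seat edges (so the leg's bounding box is flush with the corner).

B is a spool: two coaxial disc flanges of radius 81 mm and thickness 7 mm, joined by a core cylinder of radius 22 mm and height 203 mm. The lower flange rests on z = 0 and the three cylinders share a vertical axis.

The spool is on top of the stool.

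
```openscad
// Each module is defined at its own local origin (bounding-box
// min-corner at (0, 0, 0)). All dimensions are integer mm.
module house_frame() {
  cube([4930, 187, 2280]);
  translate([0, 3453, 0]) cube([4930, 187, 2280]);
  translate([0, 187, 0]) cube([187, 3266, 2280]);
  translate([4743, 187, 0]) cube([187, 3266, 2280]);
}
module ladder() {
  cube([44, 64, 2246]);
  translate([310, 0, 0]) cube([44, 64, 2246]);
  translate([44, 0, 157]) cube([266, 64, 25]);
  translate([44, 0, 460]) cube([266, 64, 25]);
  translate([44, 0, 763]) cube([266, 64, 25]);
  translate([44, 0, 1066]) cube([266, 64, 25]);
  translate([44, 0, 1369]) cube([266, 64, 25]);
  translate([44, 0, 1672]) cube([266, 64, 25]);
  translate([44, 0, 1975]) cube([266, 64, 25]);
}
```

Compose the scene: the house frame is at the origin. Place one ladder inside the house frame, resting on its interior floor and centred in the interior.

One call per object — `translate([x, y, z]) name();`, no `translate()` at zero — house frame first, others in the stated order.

house_frame();
translate([2288, 1788, 0]) ladder();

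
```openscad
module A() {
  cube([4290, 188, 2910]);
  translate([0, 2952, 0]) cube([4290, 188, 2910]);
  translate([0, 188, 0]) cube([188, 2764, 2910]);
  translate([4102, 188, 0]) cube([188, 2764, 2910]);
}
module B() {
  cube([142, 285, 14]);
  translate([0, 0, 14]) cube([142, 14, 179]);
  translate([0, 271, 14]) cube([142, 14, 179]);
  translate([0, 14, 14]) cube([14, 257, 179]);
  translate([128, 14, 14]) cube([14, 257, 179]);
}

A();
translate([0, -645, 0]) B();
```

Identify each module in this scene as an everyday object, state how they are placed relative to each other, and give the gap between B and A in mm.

The open box's nearest face is 360 mm from the house frame's −y face.

A is a house frame. B is an open box. The open box is on the floor beside the house frame on its −y side. The gap between the open box and the house frame is 360 mm.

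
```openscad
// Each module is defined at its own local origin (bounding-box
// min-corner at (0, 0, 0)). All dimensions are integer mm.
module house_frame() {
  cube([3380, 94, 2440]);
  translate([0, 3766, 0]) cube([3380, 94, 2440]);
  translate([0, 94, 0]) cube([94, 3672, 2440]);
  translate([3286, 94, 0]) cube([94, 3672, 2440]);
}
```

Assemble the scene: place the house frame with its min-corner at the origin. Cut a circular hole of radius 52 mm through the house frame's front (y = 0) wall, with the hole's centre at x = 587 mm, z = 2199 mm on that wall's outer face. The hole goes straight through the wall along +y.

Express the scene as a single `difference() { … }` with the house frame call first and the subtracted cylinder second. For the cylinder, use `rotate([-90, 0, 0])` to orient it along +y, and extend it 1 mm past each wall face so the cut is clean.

difference() {
  house_frame();
  translate([587, -1, 2199]) rotate([-90, 0, 0]) cylinder(h = 96, r = 52);
}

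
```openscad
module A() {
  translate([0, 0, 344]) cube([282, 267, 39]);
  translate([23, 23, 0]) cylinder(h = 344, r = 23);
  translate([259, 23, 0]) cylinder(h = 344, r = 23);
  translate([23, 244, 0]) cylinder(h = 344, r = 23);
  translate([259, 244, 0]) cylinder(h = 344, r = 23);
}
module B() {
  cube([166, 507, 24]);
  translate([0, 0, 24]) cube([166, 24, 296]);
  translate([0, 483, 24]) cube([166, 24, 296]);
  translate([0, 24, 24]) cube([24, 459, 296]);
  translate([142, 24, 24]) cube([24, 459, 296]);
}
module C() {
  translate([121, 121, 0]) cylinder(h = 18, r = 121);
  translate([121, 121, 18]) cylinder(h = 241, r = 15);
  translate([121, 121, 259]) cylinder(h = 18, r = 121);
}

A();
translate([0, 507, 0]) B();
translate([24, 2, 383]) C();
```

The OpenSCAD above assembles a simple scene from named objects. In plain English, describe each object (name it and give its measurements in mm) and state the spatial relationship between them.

A is a four-legged stool. The seat is 282×267 mm, 39 mm thick, top at z = 383 mm. It stands on four round legs, each 46 mm in diameter, from z = 0 to the seat underside, each leg's axis is inset half a diameter from the nearest pair of seat edges (so the leg's bounding box is flush with the corner).

B is an open storage box with external size 166×507×320 mm and wall thickness 24 mm (the base is also 24 mm thick). The base covers the whole footprint; the four walls stand on the base, with the y-facing walls full-width and the x-facing walls fitting between their inner faces.

C is a spool: two coaxial disc flanges of radius 121 mm and thickness 18 mm, joined by a core cylinder of radius 15 mm and height 241 mm. The lower flange rests on z = 0 and the three cylinders share a vertical axis.

The open box is on the floor beside the stool on its +y side. The spool is on top of the stool.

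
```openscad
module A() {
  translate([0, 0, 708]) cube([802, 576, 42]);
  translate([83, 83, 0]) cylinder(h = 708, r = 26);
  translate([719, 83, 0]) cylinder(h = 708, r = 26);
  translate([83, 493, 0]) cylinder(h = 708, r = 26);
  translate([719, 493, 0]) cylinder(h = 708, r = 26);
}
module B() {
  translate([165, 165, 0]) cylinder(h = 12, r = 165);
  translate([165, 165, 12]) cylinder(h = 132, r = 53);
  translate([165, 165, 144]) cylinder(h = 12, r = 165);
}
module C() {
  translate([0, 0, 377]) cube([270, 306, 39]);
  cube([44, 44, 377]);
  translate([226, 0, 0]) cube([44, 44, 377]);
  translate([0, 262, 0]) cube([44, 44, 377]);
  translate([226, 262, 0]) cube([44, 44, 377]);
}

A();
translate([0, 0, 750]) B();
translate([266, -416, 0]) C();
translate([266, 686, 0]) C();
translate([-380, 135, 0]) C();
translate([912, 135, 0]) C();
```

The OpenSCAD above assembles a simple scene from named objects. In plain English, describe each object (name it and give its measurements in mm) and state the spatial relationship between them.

A is a table: top 802 mm (x) × 576 mm (y), 42 mm thick, upper face at z = 750 mm, on four round legs of 52 mm diameter, each leg's bounding box inset 57 mm from the nearest pair of top edges, running from z = 0 to the bottom of the top.

B is a spool: two coaxial disc flanges of radius 165 mm and thickness 12 mm, joined by a core cylinder of radius 53 mm and height 132 mm. The lower flange rests on z = 0 and the three cylinders share a vertical axis.

C is a simple wooden stool: a rectangular seat 270 mm (x) by 306 mm (y), 39 mm thick, top face at z = 416 mm, on four square legs, each 44×44 mm in cross-section. The legs rest on z = 0, each flush with a corner of the seat.

The spool is on top of the table. Four stools sit around the table at the −y, +y, −x, +x sides.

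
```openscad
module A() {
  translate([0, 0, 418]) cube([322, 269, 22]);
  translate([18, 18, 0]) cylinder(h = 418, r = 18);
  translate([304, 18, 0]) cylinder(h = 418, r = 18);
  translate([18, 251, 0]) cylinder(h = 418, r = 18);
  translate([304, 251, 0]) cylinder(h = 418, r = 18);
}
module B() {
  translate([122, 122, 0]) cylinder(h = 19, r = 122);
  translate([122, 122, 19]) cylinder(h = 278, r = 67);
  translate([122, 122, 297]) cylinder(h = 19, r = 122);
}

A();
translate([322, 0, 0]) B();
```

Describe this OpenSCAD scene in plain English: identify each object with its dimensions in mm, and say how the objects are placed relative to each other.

A is a simple wooden stool: a rectangular seat 322 mm (x) by 269 mm (y), 22 mm thick, top face at z = 440 mm, on four round legs, each 36 mm in diameter. The legs rest on z = 0, each leg's axis is inset half a diameter from the nearest pair of seat edges (so the leg's bounding box is flush with the corner).

B is a spool: two coaxial disc flanges of radius 122 mm and thickness 19 mm, joined by a core cylinder of radius 67 mm and height 278 mm. The lower flange rests on z = 0 and the three cylinders share a vertical axis.

The spool is against the stool's +x side, with their −y faces flush.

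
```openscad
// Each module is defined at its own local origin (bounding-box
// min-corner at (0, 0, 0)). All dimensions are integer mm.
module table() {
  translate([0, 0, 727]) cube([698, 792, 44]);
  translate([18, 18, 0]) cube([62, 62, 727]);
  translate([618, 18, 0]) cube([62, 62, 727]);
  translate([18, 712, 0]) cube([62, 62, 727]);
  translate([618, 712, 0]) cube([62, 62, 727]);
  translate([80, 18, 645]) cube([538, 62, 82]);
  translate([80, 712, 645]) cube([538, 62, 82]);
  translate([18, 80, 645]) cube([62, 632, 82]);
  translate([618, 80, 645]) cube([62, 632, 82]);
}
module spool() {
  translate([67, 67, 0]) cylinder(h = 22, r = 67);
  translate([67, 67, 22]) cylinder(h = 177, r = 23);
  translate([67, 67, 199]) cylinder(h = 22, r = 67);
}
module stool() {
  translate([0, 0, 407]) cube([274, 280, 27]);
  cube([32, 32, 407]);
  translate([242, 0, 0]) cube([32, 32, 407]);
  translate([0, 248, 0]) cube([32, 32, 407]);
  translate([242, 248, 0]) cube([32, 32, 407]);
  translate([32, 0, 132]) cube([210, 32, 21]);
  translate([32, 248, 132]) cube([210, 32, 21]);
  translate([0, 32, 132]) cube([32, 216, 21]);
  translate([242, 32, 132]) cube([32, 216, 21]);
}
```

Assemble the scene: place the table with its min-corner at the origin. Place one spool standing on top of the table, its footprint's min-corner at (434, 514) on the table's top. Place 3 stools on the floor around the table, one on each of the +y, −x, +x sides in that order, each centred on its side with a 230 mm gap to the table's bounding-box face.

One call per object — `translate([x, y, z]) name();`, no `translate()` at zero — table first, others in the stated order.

table();
translate([434, 514, 771]) spool();
translate([212, 1022, 0]) stool();
translate([-504, 256, 0]) stool();
translate([928, 256, 0]) stool();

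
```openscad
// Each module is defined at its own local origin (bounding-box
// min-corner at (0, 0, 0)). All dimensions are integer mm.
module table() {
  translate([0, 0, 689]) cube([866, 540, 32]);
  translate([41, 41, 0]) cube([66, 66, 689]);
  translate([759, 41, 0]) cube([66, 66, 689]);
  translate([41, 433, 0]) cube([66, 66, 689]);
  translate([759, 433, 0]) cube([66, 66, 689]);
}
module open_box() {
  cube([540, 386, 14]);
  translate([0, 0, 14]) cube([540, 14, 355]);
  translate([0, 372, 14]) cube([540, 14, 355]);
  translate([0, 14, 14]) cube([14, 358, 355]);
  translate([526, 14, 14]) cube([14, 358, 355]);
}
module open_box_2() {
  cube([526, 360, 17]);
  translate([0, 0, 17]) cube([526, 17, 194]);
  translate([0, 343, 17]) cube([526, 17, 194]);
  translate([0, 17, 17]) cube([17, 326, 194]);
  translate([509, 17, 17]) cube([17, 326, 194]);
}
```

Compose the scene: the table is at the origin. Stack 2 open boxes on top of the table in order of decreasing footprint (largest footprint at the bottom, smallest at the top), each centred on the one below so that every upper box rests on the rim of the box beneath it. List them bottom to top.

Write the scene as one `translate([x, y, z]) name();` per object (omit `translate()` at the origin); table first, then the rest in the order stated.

table();
translate([163, 77, 721]) open_box();
translate([170, 90, 1090]) open_box_2();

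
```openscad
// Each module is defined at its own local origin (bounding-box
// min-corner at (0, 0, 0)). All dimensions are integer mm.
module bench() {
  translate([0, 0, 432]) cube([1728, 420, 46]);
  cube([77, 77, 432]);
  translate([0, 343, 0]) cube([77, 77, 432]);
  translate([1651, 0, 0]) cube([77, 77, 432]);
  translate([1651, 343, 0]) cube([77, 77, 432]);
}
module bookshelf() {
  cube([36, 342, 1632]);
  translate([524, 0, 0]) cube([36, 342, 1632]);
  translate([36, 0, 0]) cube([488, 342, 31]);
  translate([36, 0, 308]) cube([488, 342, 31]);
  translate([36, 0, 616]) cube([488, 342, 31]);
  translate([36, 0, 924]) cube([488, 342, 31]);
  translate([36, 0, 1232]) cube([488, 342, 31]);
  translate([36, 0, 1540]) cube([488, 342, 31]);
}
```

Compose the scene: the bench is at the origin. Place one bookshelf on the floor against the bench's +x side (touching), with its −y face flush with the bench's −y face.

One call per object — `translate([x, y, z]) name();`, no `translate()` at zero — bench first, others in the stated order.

bench();
translate([1728, 0, 0]) bookshelf();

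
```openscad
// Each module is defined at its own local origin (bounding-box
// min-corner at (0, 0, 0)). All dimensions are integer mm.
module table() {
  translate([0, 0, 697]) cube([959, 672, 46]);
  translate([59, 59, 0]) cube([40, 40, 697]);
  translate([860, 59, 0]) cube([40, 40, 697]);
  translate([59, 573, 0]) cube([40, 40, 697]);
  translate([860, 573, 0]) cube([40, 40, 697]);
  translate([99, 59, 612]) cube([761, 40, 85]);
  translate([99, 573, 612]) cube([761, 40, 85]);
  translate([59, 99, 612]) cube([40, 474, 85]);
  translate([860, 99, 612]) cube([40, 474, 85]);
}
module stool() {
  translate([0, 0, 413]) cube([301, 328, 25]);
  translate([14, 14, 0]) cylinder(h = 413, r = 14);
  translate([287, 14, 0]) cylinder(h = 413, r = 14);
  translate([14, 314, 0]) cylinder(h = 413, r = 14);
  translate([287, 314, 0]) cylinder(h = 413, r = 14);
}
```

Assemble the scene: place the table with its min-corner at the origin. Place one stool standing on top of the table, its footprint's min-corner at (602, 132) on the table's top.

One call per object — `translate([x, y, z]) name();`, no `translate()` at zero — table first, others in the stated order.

table();
translate([602, 132, 743]) stool();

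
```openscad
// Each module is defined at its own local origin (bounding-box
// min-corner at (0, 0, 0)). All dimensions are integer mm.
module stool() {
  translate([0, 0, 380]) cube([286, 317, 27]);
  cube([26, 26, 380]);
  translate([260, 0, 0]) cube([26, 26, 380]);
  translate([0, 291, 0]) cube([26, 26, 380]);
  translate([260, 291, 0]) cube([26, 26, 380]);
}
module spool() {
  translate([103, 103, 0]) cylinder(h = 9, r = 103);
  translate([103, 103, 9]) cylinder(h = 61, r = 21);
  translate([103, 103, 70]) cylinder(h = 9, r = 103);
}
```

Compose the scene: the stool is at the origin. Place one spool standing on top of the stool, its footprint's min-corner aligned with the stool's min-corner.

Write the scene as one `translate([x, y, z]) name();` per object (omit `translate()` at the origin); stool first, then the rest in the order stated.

stool();
translate([0, 0, 407]) spool();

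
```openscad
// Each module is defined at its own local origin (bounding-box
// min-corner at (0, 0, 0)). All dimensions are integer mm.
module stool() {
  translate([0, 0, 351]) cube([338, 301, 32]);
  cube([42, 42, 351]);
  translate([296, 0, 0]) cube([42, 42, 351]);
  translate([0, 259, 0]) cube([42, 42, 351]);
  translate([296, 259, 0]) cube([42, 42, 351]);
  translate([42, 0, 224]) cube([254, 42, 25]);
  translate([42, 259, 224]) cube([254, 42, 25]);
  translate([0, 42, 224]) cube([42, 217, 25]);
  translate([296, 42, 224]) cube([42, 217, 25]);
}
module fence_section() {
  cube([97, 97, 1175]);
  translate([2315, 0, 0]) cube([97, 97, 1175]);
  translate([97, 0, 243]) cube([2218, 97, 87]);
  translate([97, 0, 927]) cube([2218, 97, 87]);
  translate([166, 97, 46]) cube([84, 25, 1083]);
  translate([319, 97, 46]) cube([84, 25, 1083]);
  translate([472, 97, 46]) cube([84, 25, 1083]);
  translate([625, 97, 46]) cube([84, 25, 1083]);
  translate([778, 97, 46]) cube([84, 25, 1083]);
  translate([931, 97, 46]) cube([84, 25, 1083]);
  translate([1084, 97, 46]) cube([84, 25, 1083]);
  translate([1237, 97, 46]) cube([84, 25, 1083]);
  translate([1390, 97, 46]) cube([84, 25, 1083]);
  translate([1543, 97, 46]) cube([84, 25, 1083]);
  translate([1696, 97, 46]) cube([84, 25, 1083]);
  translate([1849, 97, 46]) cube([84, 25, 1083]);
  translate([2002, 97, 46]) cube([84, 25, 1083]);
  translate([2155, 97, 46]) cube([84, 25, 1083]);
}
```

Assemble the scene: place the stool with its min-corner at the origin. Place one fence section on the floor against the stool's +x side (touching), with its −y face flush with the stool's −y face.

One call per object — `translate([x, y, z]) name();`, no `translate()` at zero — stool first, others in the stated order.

stool();
translate([338, 0, 0]) fence_section();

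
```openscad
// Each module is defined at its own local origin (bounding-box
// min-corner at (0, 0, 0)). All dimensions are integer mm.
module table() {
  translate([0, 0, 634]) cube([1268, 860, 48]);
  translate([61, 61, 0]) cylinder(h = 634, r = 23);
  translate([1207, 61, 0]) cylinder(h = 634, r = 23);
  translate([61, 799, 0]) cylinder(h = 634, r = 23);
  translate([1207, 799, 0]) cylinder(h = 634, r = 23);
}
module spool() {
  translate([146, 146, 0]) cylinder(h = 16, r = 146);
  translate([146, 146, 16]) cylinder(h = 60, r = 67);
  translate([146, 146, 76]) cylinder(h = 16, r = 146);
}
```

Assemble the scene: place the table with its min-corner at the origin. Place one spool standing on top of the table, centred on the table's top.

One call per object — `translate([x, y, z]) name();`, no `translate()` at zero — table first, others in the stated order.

table();
translate([488, 284, 682]) spool();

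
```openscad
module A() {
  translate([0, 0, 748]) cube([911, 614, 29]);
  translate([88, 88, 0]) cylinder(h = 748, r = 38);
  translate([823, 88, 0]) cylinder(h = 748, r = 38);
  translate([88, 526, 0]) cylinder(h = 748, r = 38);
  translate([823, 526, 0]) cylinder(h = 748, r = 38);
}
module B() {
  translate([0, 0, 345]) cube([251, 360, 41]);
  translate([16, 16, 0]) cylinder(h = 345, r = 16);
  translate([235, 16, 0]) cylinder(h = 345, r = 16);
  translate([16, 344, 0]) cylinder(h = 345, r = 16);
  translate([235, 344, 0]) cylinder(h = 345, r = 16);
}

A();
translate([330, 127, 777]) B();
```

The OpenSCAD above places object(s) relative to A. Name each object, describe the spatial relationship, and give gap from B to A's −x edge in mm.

A is a table. B is a stool. The stool is on top of the table, centred. The gap from the stool to the table's −x edge is 330 mm.

The stool's min-x is at 330; the table's min-x is 0; gap = 330 mm.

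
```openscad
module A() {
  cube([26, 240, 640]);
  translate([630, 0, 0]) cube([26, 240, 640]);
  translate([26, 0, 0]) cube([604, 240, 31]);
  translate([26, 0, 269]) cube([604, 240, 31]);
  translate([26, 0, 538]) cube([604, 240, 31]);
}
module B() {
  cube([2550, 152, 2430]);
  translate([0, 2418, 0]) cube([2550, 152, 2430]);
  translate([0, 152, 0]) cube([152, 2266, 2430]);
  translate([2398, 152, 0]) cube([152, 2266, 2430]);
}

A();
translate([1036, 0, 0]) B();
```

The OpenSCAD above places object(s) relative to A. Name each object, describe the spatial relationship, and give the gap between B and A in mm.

The house frame's nearest face is 380 mm from the bookshelf's +x face.

A is a bookshelf. B is a house frame. The house frame is on the floor beside the bookshelf on its +x side. The gap between the house frame and the bookshelf is 380 mm.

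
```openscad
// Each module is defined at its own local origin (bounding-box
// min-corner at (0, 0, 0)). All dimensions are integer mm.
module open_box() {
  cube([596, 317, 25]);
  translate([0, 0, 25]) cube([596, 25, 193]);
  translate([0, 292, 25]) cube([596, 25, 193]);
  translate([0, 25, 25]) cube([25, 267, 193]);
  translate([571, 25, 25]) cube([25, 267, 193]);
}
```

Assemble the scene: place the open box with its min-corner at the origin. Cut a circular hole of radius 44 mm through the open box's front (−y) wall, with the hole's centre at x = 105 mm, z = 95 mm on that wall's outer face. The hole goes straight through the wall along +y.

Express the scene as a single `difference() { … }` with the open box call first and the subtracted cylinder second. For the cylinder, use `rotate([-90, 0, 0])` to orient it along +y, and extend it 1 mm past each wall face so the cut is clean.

difference() {
  open_box();
  translate([105, -1, 95]) rotate([-90, 0, 0]) cylinder(h = 27, r = 44);
}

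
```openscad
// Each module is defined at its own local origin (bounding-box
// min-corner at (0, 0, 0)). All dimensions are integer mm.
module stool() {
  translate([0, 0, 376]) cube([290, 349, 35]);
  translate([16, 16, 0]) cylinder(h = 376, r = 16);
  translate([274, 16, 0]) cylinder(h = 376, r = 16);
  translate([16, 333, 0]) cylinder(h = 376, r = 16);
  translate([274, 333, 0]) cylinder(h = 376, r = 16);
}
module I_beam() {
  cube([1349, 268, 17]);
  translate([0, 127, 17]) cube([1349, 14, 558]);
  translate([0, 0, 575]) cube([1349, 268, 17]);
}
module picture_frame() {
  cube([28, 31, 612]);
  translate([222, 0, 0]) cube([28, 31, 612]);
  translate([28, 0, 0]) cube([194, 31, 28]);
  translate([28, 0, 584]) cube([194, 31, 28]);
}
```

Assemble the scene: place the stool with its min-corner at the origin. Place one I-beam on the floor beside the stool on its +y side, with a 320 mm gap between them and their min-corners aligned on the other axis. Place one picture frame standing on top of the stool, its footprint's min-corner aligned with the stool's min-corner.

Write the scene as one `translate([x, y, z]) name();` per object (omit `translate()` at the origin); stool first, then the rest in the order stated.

stool();
translate([0, 669, 0]) I_beam();
translate([0, 0, 411]) picture_frame();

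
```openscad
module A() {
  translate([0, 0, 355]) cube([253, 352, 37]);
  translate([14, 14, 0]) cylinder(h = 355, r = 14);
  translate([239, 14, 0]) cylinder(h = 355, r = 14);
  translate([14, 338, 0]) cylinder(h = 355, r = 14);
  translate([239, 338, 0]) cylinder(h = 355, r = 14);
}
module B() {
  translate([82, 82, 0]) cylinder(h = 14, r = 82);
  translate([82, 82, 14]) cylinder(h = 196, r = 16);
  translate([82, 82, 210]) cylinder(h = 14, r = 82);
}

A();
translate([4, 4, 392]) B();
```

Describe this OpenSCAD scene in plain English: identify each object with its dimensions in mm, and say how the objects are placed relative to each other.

A is a four-legged stool. The seat is 253×352 mm, 37 mm thick, top at z = 392 mm. It stands on four round legs, each 28 mm in diameter, from z = 0 to the seat underside, each leg's axis is inset half a diameter from the nearest pair of seat edges (so the leg's bounding box is flush with the corner).

B is a spool: two coaxial disc flanges of radius 82 mm and thickness 14 mm, joined by a core cylinder of radius 16 mm and height 196 mm. The lower flange rests on z = 0 and the three cylinders share a vertical axis.

The spool is on top of the stool.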